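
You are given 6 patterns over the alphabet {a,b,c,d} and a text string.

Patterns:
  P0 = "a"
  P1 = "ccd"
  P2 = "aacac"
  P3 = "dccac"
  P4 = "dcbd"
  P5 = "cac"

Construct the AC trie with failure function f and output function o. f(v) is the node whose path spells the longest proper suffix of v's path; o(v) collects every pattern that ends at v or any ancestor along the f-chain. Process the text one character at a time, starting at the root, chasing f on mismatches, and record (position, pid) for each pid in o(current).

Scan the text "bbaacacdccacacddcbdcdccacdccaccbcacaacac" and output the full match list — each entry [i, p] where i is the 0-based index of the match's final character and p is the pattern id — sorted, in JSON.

Build automaton:
Trie nodes:
  n0 'ε': a→1 c→2 d→9
  n1 'a': a→5  ←P0
  n2 'c': a→16 c→3
  n3 'cc': d→4
  n4 'ccd': ·  ←P1
  n5 'aa': c→6
  n6 'aac': a→7
  n7 'aaca': c→8
  n8 'aacac': ·  ←P2
  n9 'd': c→10
  n10 'dc': b→14 c→11
  n11 'dcc': a→12
  n12 'dcca': c→13
  n13 'dccac': ·  ←P3
  n14 'dcb': d→15
  n15 'dcbd': ·  ←P4
  n16 'ca': c→17
  n17 'cac': ·  ←P5

BFS fail/out derivation:
  fail(1) 'a': from fail(0)=0 chase 'a': 0 ⇒ 0;  out={0}∪out(0)={0}
  fail(2) 'c': from fail(0)=0 chase 'c': 0 ⇒ 0;  out=∅∪out(0)=∅
  fail(9) 'd': from fail(0)=0 chase 'd': 0 ⇒ 0;  out=∅∪out(0)=∅
  fail(3) 'cc': from fail(2)=0 chase 'c': 0 ⇒ 2;  out=∅∪out(2)=∅
  fail(5) 'aa': from fail(1)=0 chase 'a': 0 ⇒ 1;  out=∅∪out(1)={0}
  fail(10) 'dc': from fail(9)=0 chase 'c': 0 ⇒ 2;  out=∅∪out(2)=∅
  fail(16) 'ca': from fail(2)=0 chase 'a': 0 ⇒ 1;  out=∅∪out(1)={0}
  fail(4) 'ccd': from fail(3)=2 chase 'd': 2→0 ⇒ 9;  out={1}∪out(9)={1}
  fail(6) 'aac': from fail(5)=1 chase 'c': 1→0 ⇒ 2;  out=∅∪out(2)=∅
  fail(11) 'dcc': from fail(10)=2 chase 'c': 2 ⇒ 3;  out=∅∪out(3)=∅
  fail(14) 'dcb': from fail(10)=2 chase 'b': 2→0 ⇒ 0;  out=∅∪out(0)=∅
  fail(17) 'cac': from fail(16)=1 chase 'c': 1→0 ⇒ 2;  out={5}∪out(2)={5}
  fail(7) 'aaca': from fail(6)=2 chase 'a': 2 ⇒ 16;  out=∅∪out(16)={0}
  fail(12) 'dcca': from fail(11)=3 chase 'a': 3→2 ⇒ 16;  out=∅∪out(16)={0}
  fail(15) 'dcbd': from fail(14)=0 chase 'd': 0 ⇒ 9;  out={4}∪out(9)={4}
  fail(8) 'aacac': from fail(7)=16 chase 'c': 16 ⇒ 17;  out={2}∪out(17)={2,5}
  fail(13) 'dccac': from fail(12)=16 chase 'c': 16 ⇒ 17;  out={3}∪out(17)={3,5}

Scan:
pos 0 'b': at 0
pos 1 'b': at 0
pos 2 'a': at 1  emit P0@[2:2]
pos 3 'a': at 5  emit P0@[3:3]
pos 4 'c': at 6
pos 5 'a': at 7  emit P0@[5:5]
pos 6 'c': at 8  emit P2@[2:6],P5@[4:6]
pos 7 'd': at 9 ·f
pos 8 'c': at 10
pos 9 'c': at 11
pos 10 'a': at 12  emit P0@[10:10]
pos 11 'c': at 13  emit P3@[7:11],P5@[9:11]
pos 12 'a': at 16 ·f  emit P0@[12:12]
pos 13 'c': at 17  emit P5@[11:13]
pos 14 'd': at 9 ·f
pos 15 'd': at 9 ·f
pos 16 'c': at 10
pos 17 'b': at 14
pos 18 'd': at 15  emit P4@[15:18]
pos 19 'c': at 10 ·f
pos 20 'd': at 9 ·f
pos 21 'c': at 10
pos 22 'c': at 11
pos 23 'a': at 12  emit P0@[23:23]
pos 24 'c': at 13  emit P3@[20:24],P5@[22:24]
pos 25 'd': at 9 ·f
pos 26 'c': at 10
pos 27 'c': at 11
pos 28 'a': at 12  emit P0@[28:28]
pos 29 'c': at 13  emit P3@[25:29],P5@[27:29]
pos 30 'c': at 3 ·f
pos 31 'b': at 0 ·f
pos 32 'c': at 2
pos 33 'a': at 16  emit P0@[33:33]
pos 34 'c': at 17  emit P5@[32:34]
pos 35 'a': at 16 ·f  emit P0@[35:35]
pos 36 'a': at 5 ·f  emit P0@[36:36]
pos 37 'c': at 6
pos 38 'a': at 7  emit P0@[38:38]
pos 39 'c': at 8  emit P2@[35:39],P5@[37:39]

Matches: [[2,0],[3,0],[5,0],[6,2],[6,5],[10,0],[11,3],[11,5],[12,0],[13,5],[18,4],[23,0],[24,3],[24,5],[28,0],[29,3],[29,5],[33,0],[34,5],[35,0],[36,0],[38,0],[39,2],[39,5]]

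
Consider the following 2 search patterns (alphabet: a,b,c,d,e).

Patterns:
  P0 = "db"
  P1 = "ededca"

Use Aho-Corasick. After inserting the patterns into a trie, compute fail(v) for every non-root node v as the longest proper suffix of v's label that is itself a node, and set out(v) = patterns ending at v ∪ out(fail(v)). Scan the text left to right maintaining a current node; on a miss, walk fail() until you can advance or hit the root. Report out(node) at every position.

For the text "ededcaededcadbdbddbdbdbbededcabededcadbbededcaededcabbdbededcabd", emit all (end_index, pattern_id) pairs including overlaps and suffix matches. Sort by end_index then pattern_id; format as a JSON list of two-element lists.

Build:
Trie (insert patterns):
  0='ε' goto d→1 e→3
  1='d' goto b→2
  2='db' goto ·  [P0 ends]
  3='e' goto d→4
  4='ed' goto e→5
  5='ede' goto d→6
  6='eded' goto c→7
  7='ededc' goto a→8
  8='ededca' goto ·  [P1 ends]

BFS fail/out derivation:
  n1('d'): parent n0 fail=0; on 'd' 0 → fail=0;  out ∅∪∅=∅
  n3('e'): parent n0 fail=0; on 'e' 0 → fail=0;  out ∅∪∅=∅
  n2('db'): parent n1 fail=0; on 'b' 0 → fail=0;  out {0}∪∅={0}
  n4('ed'): parent n3 fail=0; on 'd' 0 → fail=1;  out ∅∪∅=∅
  n5('ede'): parent n4 fail=1; on 'e' 1→0 → fail=3;  out ∅∪∅=∅
  n6('eded'): parent n5 fail=3; on 'd' 3 → fail=4;  out ∅∪∅=∅
  n7('ededc'): parent n6 fail=4; on 'c' 4→1→0 → fail=0;  out ∅∪∅=∅
  n8('ededca'): parent n7 fail=0; on 'a' 0 → fail=0;  out {1}∪∅={1}

Scan:
pos 0 'e': at 3
pos 1 'd': at 4
pos 2 'e': at 5
pos 3 'd': at 6
pos 4 'c': at 7
pos 5 'a': at 8  → match P1@[0:5]
pos 6 'e': at 3 (via fail)
pos 7 'd': at 4
pos 8 'e': at 5
pos 9 'd': at 6
pos 10 'c': at 7
pos 11 'a': at 8  → match P1@[6:11]
pos 12 'd': at 1 (via fail)
pos 13 'b': at 2  → match P0@[12:13]
pos 14 'd': at 1 (via fail)
pos 15 'b': at 2  → match P0@[14:15]
pos 16 'd': at 1 (via fail)
pos 17 'd': at 1 (via fail)
pos 18 'b': at 2  → match P0@[17:18]
pos 19 'd': at 1 (via fail)
pos 20 'b': at 2  → match P0@[19:20]
pos 21 'd': at 1 (via fail)
pos 22 'b': at 2  → match P0@[21:22]
pos 23 'b': at 0 (via fail)
pos 24 'e': at 3
pos 25 'd': at 4
pos 26 'e': at 5
pos 27 'd': at 6
pos 28 'c': at 7
pos 29 'a': at 8  → match P1@[24:29]
pos 30 'b': at 0 (via fail)
pos 31 'e': at 3
pos 32 'd': at 4
pos 33 'e': at 5
pos 34 'd': at 6
pos 35 'c': at 7
pos 36 'a': at 8  → match P1@[31:36]
pos 37 'd': at 1 (via fail)
pos 38 'b': at 2  → match P0@[37:38]
pos 39 'b': at 0 (via fail)
pos 40 'e': at 3
pos 41 'd': at 4
pos 42 'e': at 5
pos 43 'd': at 6
pos 44 'c': at 7
pos 45 'a': at 8  → match P1@[40:45]
pos 46 'e': at 3 (via fail)
pos 47 'd': at 4
pos 48 'e': at 5
pos 49 'd': at 6
pos 50 'c': at 7
pos 51 'a': at 8  → match P1@[46:51]
pos 52 'b': at 0 (via fail)
pos 53 'b': at 0
pos 54 'd': at 1
pos 55 'b': at 2  → match P0@[54:55]
pos 56 'e': at 3 (via fail)
pos 57 'd': at 4
pos 58 'e': at 5
pos 59 'd': at 6
pos 60 'c': at 7
pos 61 'a': at 8  → match P1@[56:61]
pos 62 'b': at 0 (via fail)
pos 63 'd': at 1

Matches: [[5,1],[11,1],[13,0],[15,0],[18,0],[20,0],[22,0],[29,1],[36,1],[38,0],[45,1],[51,1],[55,0],[61,1]]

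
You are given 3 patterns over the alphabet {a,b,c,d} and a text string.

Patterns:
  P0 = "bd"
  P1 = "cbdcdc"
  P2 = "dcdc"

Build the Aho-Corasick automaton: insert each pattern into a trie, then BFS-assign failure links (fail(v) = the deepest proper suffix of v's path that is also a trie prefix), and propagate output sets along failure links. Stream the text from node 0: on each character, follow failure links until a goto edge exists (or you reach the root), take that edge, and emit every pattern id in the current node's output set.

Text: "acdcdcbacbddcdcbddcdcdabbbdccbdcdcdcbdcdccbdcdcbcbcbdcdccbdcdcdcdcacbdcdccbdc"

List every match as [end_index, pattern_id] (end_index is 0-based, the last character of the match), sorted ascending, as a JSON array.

Build:
Trie (insert patterns):
  0='ε' goto b→1 c→3 d→9
  1='b' goto d→2
  2='bd' goto ·  ←P0
  3='c' goto b→4
  4='cb' goto d→5
  5='cbd' goto c→6
  6='cbdc' goto d→7
  7='cbdcd' goto c→8
  8='cbdcdc' goto ·  ←P1
  9='d' goto c→10
  10='dc' goto d→11
  11='dcd' goto c→12
  12='dcdc' goto ·  ←P2

BFS fail/out derivation:
  fail(1) 'b': from fail(0)=0 chase 'b': 0 ⇒ 0;  out=∅∪out(0)=∅
  fail(3) 'c': from fail(0)=0 chase 'c': 0 ⇒ 0;  out=∅∪out(0)=∅
  fail(9) 'd': from fail(0)=0 chase 'd': 0 ⇒ 0;  out=∅∪out(0)=∅
  fail(2) 'bd': from fail(1)=0 chase 'd': 0 ⇒ 9;  out={0}∪out(9)={0}
  fail(4) 'cb': from fail(3)=0 chase 'b': 0 ⇒ 1;  out=∅∪out(1)=∅
  fail(10) 'dc': from fail(9)=0 chase 'c': 0 ⇒ 3;  out=∅∪out(3)=∅
  fail(5) 'cbd': from fail(4)=1 chase 'd': 1 ⇒ 2;  out=∅∪out(2)={0}
  fail(11) 'dcd': from fail(10)=3 chase 'd': 3→0 ⇒ 9;  out=∅∪out(9)=∅
  fail(6) 'cbdc': from fail(5)=2 chase 'c': 2→9 ⇒ 10;  out=∅∪out(10)=∅
  fail(12) 'dcdc': from fail(11)=9 chase 'c': 9 ⇒ 10;  out={2}∪out(10)={2}
  fail(7) 'cbdcd': from fail(6)=10 chase 'd': 10 ⇒ 11;  out=∅∪out(11)=∅
  fail(8) 'cbdcdc': from fail(7)=11 chase 'c': 11 ⇒ 12;  out={1}∪out(12)={1,2}

Text stream:
[0] read 'a'  n0⇒n0
[1] read 'c'  n0⇒n3
[2] read 'd'  n3⇒n9 (via fail)
[3] read 'c'  n9⇒n10
[4] read 'd'  n10⇒n11
[5] read 'c'  n11⇒n12  ** P2@[2:5]
[6] read 'b'  n12⇒n4 (via fail)
[7] read 'a'  n4⇒n0 (via fail)
[8] read 'c'  n0⇒n3
[9] read 'b'  n3⇒n4
[10] read 'd'  n4⇒n5  ** P0@[9:10]
[11] read 'd'  n5⇒n9 (via fail)
[12] read 'c'  n9⇒n10
[13] read 'd'  n10⇒n11
[14] read 'c'  n11⇒n12  ** P2@[11:14]
[15] read 'b'  n12⇒n4 (via fail)
[16] read 'd'  n4⇒n5  ** P0@[15:16]
[17] read 'd'  n5⇒n9 (via fail)
[18] read 'c'  n9⇒n10
[19] read 'd'  n10⇒n11
[20] read 'c'  n11⇒n12  ** P2@[17:20]
[21] read 'd'  n12⇒n11 (via fail)
[22] read 'a'  n11⇒n0 (via fail)
[23] read 'b'  n0⇒n1
[24] read 'b'  n1⇒n1 (via fail)
[25] read 'b'  n1⇒n1 (via fail)
[26] read 'd'  n1⇒n2  ** P0@[25:26]
[27] read 'c'  n2⇒n10 (via fail)
[28] read 'c'  n10⇒n3 (via fail)
[29] read 'b'  n3⇒n4
[30] read 'd'  n4⇒n5  ** P0@[29:30]
[31] read 'c'  n5⇒n6
[32] read 'd'  n6⇒n7
[33] read 'c'  n7⇒n8  ** P1@[28:33],P2@[30:33]
[34] read 'd'  n8⇒n11 (via fail)
[35] read 'c'  n11⇒n12  ** P2@[32:35]
[36] read 'b'  n12⇒n4 (via fail)
[37] read 'd'  n4⇒n5  ** P0@[36:37]
[38] read 'c'  n5⇒n6
[39] read 'd'  n6⇒n7
[40] read 'c'  n7⇒n8  ** P1@[35:40],P2@[37:40]
[41] read 'c'  n8⇒n3 (via fail)
[42] read 'b'  n3⇒n4
[43] read 'd'  n4⇒n5  ** P0@[42:43]
[44] read 'c'  n5⇒n6
[45] read 'd'  n6⇒n7
[46] read 'c'  n7⇒n8  ** P1@[41:46],P2@[43:46]
[47] read 'b'  n8⇒n4 (via fail)
[48] read 'c'  n4⇒n3 (via fail)
[49] read 'b'  n3⇒n4
[50] read 'c'  n4⇒n3 (via fail)
[51] read 'b'  n3⇒n4
[52] read 'd'  n4⇒n5  ** P0@[51:52]
[53] read 'c'  n5⇒n6
[54] read 'd'  n6⇒n7
[55] read 'c'  n7⇒n8  ** P1@[50:55],P2@[52:55]
[56] read 'c'  n8⇒n3 (via fail)
[57] read 'b'  n3⇒n4
[58] read 'd'  n4⇒n5  ** P0@[57:58]
[59] read 'c'  n5⇒n6
[60] read 'd'  n6⇒n7
[61] read 'c'  n7⇒n8  ** P1@[56:61],P2@[58:61]
[62] read 'd'  n8⇒n11 (via fail)
[63] read 'c'  n11⇒n12  ** P2@[60:63]
[64] read 'd'  n12⇒n11 (via fail)
[65] read 'c'  n11⇒n12  ** P2@[62:65]
[66] read 'a'  n12⇒n0 (via fail)
[67] read 'c'  n0⇒n3
[68] read 'b'  n3⇒n4
[69] read 'd'  n4⇒n5  ** P0@[68:69]
[70] read 'c'  n5⇒n6
[71] read 'd'  n6⇒n7
[72] read 'c'  n7⇒n8  ** P1@[67:72],P2@[69:72]
[73] read 'c'  n8⇒n3 (via fail)
[74] read 'b'  n3⇒n4
[75] read 'd'  n4⇒n5  ** P0@[74:75]
[76] read 'c'  n5⇒n6

All matches (sorted): [[5,2],[10,0],[14,2],[16,0],[20,2],[26,0],[30,0],[33,1],[33,2],[35,2],[37,0],[40,1],[40,2],[43,0],[46,1],[46,2],[52,0],[55,1],[55,2],[58,0],[61,1],[61,2],[63,2],[65,2],[69,0],[72,1],[72,2],[75,0]]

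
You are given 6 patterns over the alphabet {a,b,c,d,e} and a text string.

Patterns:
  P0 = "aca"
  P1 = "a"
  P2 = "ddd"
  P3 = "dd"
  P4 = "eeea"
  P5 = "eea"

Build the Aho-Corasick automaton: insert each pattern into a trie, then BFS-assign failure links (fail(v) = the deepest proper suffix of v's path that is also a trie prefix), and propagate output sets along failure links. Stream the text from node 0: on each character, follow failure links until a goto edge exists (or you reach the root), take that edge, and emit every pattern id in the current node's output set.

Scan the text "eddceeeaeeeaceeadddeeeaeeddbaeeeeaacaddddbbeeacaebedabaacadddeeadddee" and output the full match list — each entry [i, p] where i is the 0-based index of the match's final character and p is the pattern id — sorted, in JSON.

Construct AC machine:
Trie (insert patterns):
  0='ε' goto a→1 d→4 e→7
  1='a' goto c→2  ←P1
  2='ac' goto a→3
  3='aca' goto ·  ←P0
  4='d' goto d→5
  5='dd' goto d→6  ←P3
  6='ddd' goto ·  ←P2
  7='e' goto e→8
  8='ee' goto a→11 e→9
  9='eee' goto a→10
  10='eeea' goto ·  ←P4
  11='eea' goto ·  ←P5

BFS fail/out derivation:
  fail(1) 'a': from fail(0)=0 chase 'a': 0 ⇒ 0;  out={1}∪out(0)={1}
  fail(4) 'd': from fail(0)=0 chase 'd': 0 ⇒ 0;  out=∅∪out(0)=∅
  fail(7) 'e': from fail(0)=0 chase 'e': 0 ⇒ 0;  out=∅∪out(0)=∅
  fail(2) 'ac': from fail(1)=0 chase 'c': 0 ⇒ 0;  out=∅∪out(0)=∅
  fail(5) 'dd': from fail(4)=0 chase 'd': 0 ⇒ 4;  out={3}∪out(4)={3}
  fail(8) 'ee': from fail(7)=0 chase 'e': 0 ⇒ 7;  out=∅∪out(7)=∅
  fail(3) 'aca': from fail(2)=0 chase 'a': 0 ⇒ 1;  out={0}∪out(1)={0,1}
  fail(6) 'ddd': from fail(5)=4 chase 'd': 4 ⇒ 5;  out={2}∪out(5)={2,3}
  fail(9) 'eee': from fail(8)=7 chase 'e': 7 ⇒ 8;  out=∅∪out(8)=∅
  fail(11) 'eea': from fail(8)=7 chase 'a': 7→0 ⇒ 1;  out={5}∪out(1)={1,5}
  fail(10) 'eeea': from fail(9)=8 chase 'a': 8 ⇒ 11;  out={4}∪out(11)={1,4,5}

Run:
pos 0 'e': at 7
pos 1 'd': at 4 (via fail)
pos 2 'd': at 5  ** P3@[1:2]
pos 3 'c': at 0 (via fail)
pos 4 'e': at 7
pos 5 'e': at 8
pos 6 'e': at 9
pos 7 'a': at 10  ** P1@[7:7],P4@[4:7],P5@[5:7]
pos 8 'e': at 7 (via fail)
pos 9 'e': at 8
pos 10 'e': at 9
pos 11 'a': at 10  ** P1@[11:11],P4@[8:11],P5@[9:11]
pos 12 'c': at 2 (via fail)
pos 13 'e': at 7 (via fail)
pos 14 'e': at 8
pos 15 'a': at 11  ** P1@[15:15],P5@[13:15]
pos 16 'd': at 4 (via fail)
pos 17 'd': at 5  ** P3@[16:17]
pos 18 'd': at 6  ** P2@[16:18],P3@[17:18]
pos 19 'e': at 7 (via fail)
pos 20 'e': at 8
pos 21 'e': at 9
pos 22 'a': at 10  ** P1@[22:22],P4@[19:22],P5@[20:22]
pos 23 'e': at 7 (via fail)
pos 24 'e': at 8
pos 25 'd': at 4 (via fail)
pos 26 'd': at 5  ** P3@[25:26]
pos 27 'b': at 0 (via fail)
pos 28 'a': at 1  ** P1@[28:28]
pos 29 'e': at 7 (via fail)
pos 30 'e': at 8
pos 31 'e': at 9
pos 32 'e': at 9 (via fail)
pos 33 'a': at 10  ** P1@[33:33],P4@[30:33],P5@[31:33]
pos 34 'a': at 1 (via fail)  ** P1@[34:34]
pos 35 'c': at 2
pos 36 'a': at 3  ** P0@[34:36],P1@[36:36]
pos 37 'd': at 4 (via fail)
pos 38 'd': at 5  ** P3@[37:38]
pos 39 'd': at 6  ** P2@[37:39],P3@[38:39]
pos 40 'd': at 6 (via fail)  ** P2@[38:40],P3@[39:40]
pos 41 'b': at 0 (via fail)
pos 42 'b': at 0
pos 43 'e': at 7
pos 44 'e': at 8
pos 45 'a': at 11  ** P1@[45:45],P5@[43:45]
pos 46 'c': at 2 (via fail)
pos 47 'a': at 3  ** P0@[45:47],P1@[47:47]
pos 48 'e': at 7 (via fail)
pos 49 'b': at 0 (via fail)
pos 50 'e': at 7
pos 51 'd': at 4 (via fail)
pos 52 'a': at 1 (via fail)  ** P1@[52:52]
pos 53 'b': at 0 (via fail)
pos 54 'a': at 1  ** P1@[54:54]
pos 55 'a': at 1 (via fail)  ** P1@[55:55]
pos 56 'c': at 2
pos 57 'a': at 3  ** P0@[55:57],P1@[57:57]
pos 58 'd': at 4 (via fail)
pos 59 'd': at 5  ** P3@[58:59]
pos 60 'd': at 6  ** P2@[58:60],P3@[59:60]
pos 61 'e': at 7 (via fail)
pos 62 'e': at 8
pos 63 'a': at 11  ** P1@[63:63],P5@[61:63]
pos 64 'd': at 4 (via fail)
pos 65 'd': at 5  ** P3@[64:65]
pos 66 'd': at 6  ** P2@[64:66],P3@[65:66]
pos 67 'e': at 7 (via fail)
pos 68 'e': at 8

All matches (sorted): [[2,3],[7,1],[7,4],[7,5],[11,1],[11,4],[11,5],[15,1],[15,5],[17,3],[18,2],[18,3],[22,1],[22,4],[22,5],[26,3],[28,1],[33,1],[33,4],[33,5],[34,1],[36,0],[36,1],[38,3],[39,2],[39,3],[40,2],[40,3],[45,1],[45,5],[47,0],[47,1],[52,1],[54,1],[55,1],[57,0],[57,1],[59,3],[60,2],[60,3],[63,1],[63,5],[65,3],[66,2],[66,3]]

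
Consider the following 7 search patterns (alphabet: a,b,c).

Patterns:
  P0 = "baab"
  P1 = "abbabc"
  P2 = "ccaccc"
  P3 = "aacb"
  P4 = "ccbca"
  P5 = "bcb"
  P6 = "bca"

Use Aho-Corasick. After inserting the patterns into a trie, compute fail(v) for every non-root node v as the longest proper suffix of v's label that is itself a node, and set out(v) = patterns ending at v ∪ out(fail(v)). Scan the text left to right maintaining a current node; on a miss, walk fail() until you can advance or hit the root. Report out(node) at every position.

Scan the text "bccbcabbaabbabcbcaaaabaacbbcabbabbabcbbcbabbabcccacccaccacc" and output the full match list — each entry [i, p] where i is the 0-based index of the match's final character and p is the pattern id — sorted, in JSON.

Construct AC machine:
Trie nodes:
  0='ε' goto a→5 b→1 c→11
  1='b' goto a→2 c→23
  2='ba' goto a→3
  3='baa' goto b→4
  4='baab' goto ·  ←P0
  5='a' goto a→17 b→6
  6='ab' goto b→7
  7='abb' goto a→8
  8='abba' goto b→9
  9='abbab' goto c→10
  10='abbabc' goto ·  ←P1
  11='c' goto c→12
  12='cc' goto a→13 b→20
  13='cca' goto c→14
  14='ccac' goto c→15
  15='ccacc' goto c→16
  16='ccaccc' goto ·  ←P2
  17='aa' goto c→18
  18='aac' goto b→19
  19='aacb' goto ·  ←P3
  20='ccb' goto c→21
  21='ccbc' goto a→22
  22='ccbca' goto ·  ←P4
  23='bc' goto a→25 b→24
  24='bcb' goto ·  ←P5
  25='bca' goto ·  ←P6

Failure links (BFS by depth):
  n1('b'): parent n0 fail=0; on 'b' 0 → fail=0;  out ∅∪∅=∅
  n5('a'): parent n0 fail=0; on 'a' 0 → fail=0;  out ∅∪∅=∅
  n11('c'): parent n0 fail=0; on 'c' 0 → fail=0;  out ∅∪∅=∅
  n2('ba'): parent n1 fail=0; on 'a' 0 → fail=5;  out ∅∪∅=∅
  n6('ab'): parent n5 fail=0; on 'b' 0 → fail=1;  out ∅∪∅=∅
  n12('cc'): parent n11 fail=0; on 'c' 0 → fail=11;  out ∅∪∅=∅
  n17('aa'): parent n5 fail=0; on 'a' 0 → fail=5;  out ∅∪∅=∅
  n23('bc'): parent n1 fail=0; on 'c' 0 → fail=11;  out ∅∪∅=∅
  n3('baa'): parent n2 fail=5; on 'a' 5 → fail=17;  out ∅∪∅=∅
  n7('abb'): parent n6 fail=1; on 'b' 1→0 → fail=1;  out ∅∪∅=∅
  n13('cca'): parent n12 fail=11; on 'a' 11→0 → fail=5;  out ∅∪∅=∅
  n18('aac'): parent n17 fail=5; on 'c' 5→0 → fail=11;  out ∅∪∅=∅
  n20('ccb'): parent n12 fail=11; on 'b' 11→0 → fail=1;  out ∅∪∅=∅
  n24('bcb'): parent n23 fail=11; on 'b' 11→0 → fail=1;  out {5}∪∅={5}
  n25('bca'): parent n23 fail=11; on 'a' 11→0 → fail=5;  out {6}∪∅={6}
  n4('baab'): parent n3 fail=17; on 'b' 17→5 → fail=6;  out {0}∪∅={0}
  n8('abba'): parent n7 fail=1; on 'a' 1 → fail=2;  out ∅∪∅=∅
  n14('ccac'): parent n13 fail=5; on 'c' 5→0 → fail=11;  out ∅∪∅=∅
  n19('aacb'): parent n18 fail=11; on 'b' 11→0 → fail=1;  out {3}∪∅={3}
  n21('ccbc'): parent n20 fail=1; on 'c' 1 → fail=23;  out ∅∪∅=∅
  n9('abbab'): parent n8 fail=2; on 'b' 2→5 → fail=6;  out ∅∪∅=∅
  n15('ccacc'): parent n14 fail=11; on 'c' 11 → fail=12;  out ∅∪∅=∅
  n22('ccbca'): parent n21 fail=23; on 'a' 23 → fail=25;  out {4}∪{6}={4,6}
  n10('abbabc'): parent n9 fail=6; on 'c' 6→1 → fail=23;  out {1}∪∅={1}
  n16('ccaccc'): parent n15 fail=12; on 'c' 12→11 → fail=12;  out {2}∪∅={2}

Text stream:
pos 0 'b': at 1
pos 1 'c': at 23
pos 2 'c': at 12 ·f
pos 3 'b': at 20
pos 4 'c': at 21
pos 5 'a': at 22  emit P4@[1:5],P6@[3:5]
pos 6 'b': at 6 ·f
pos 7 'b': at 7
pos 8 'a': at 8
pos 9 'a': at 3 ·f
pos 10 'b': at 4  emit P0@[7:10]
pos 11 'b': at 7 ·f
pos 12 'a': at 8
pos 13 'b': at 9
pos 14 'c': at 10  emit P1@[9:14]
pos 15 'b': at 24 ·f  emit P5@[13:15]
pos 16 'c': at 23 ·f
pos 17 'a': at 25  emit P6@[15:17]
pos 18 'a': at 17 ·f
pos 19 'a': at 17 ·f
pos 20 'a': at 17 ·f
pos 21 'b': at 6 ·f
pos 22 'a': at 2 ·f
pos 23 'a': at 3
pos 24 'c': at 18 ·f
pos 25 'b': at 19  emit P3@[22:25]
pos 26 'b': at 1 ·f
pos 27 'c': at 23
pos 28 'a': at 25  emit P6@[26:28]
pos 29 'b': at 6 ·f
pos 30 'b': at 7
pos 31 'a': at 8
pos 32 'b': at 9
pos 33 'b': at 7 ·f
pos 34 'a': at 8
pos 35 'b': at 9
pos 36 'c': at 10  emit P1@[31:36]
pos 37 'b': at 24 ·f  emit P5@[35:37]
pos 38 'b': at 1 ·f
pos 39 'c': at 23
pos 40 'b': at 24  emit P5@[38:40]
pos 41 'a': at 2 ·f
pos 42 'b': at 6 ·f
pos 43 'b': at 7
pos 44 'a': at 8
pos 45 'b': at 9
pos 46 'c': at 10  emit P1@[41:46]
pos 47 'c': at 12 ·f
pos 48 'c': at 12 ·f
pos 49 'a': at 13
pos 50 'c': at 14
pos 51 'c': at 15
pos 52 'c': at 16  emit P2@[47:52]
pos 53 'a': at 13 ·f
pos 54 'c': at 14
pos 55 'c': at 15
pos 56 'a': at 13 ·f
pos 57 'c': at 14
pos 58 'c': at 15

All matches (sorted): [[5,4],[5,6],[10,0],[14,1],[15,5],[17,6],[25,3],[28,6],[36,1],[37,5],[40,5],[46,1],[52,2]]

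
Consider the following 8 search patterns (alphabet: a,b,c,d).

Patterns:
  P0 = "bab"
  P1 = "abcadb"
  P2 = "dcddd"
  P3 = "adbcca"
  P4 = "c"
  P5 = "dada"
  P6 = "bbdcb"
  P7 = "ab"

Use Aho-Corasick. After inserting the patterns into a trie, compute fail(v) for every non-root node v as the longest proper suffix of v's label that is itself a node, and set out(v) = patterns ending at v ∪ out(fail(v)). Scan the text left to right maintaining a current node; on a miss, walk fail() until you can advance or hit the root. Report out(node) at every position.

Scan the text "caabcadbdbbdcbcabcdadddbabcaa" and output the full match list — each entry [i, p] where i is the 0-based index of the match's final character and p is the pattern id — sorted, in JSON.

Build automaton:
Trie nodes:
  0='ε' goto a→4 b→1 c→20 d→10
  1='b' goto a→2 b→24
  2='ba' goto b→3
  3='bab' goto ·  ←P0
  4='a' goto b→5 d→15
  5='ab' goto c→6  ←P7
  6='abc' goto a→7
  7='abca' goto d→8
  8='abcad' goto b→9
  9='abcadb' goto ·  ←P1
  10='d' goto a→21 c→11
  11='dc' goto d→12
  12='dcd' goto d→13
  13='dcdd' goto d→14
  14='dcddd' goto ·  ←P2
  15='ad' goto b→16
  16='adb' goto c→17
  17='adbc' goto c→18
  18='adbcc' goto a→19
  19='adbcca' goto ·  ←P3
  20='c' goto ·  ←P4
  21='da' goto d→22
  22='dad' goto a→23
  23='dada' goto ·  ←P5
  24='bb' goto d→25
  25='bbd' goto c→26
  26='bbdc' goto b→27
  27='bbdcb' goto ·  ←P6

Failure links (BFS by depth):
  fail(1) 'b': from fail(0)=0 chase 'b': 0 ⇒ 0;  out=∅∪out(0)=∅
  fail(4) 'a': from fail(0)=0 chase 'a': 0 ⇒ 0;  out=∅∪out(0)=∅
  fail(10) 'd': from fail(0)=0 chase 'd': 0 ⇒ 0;  out=∅∪out(0)=∅
  fail(20) 'c': from fail(0)=0 chase 'c': 0 ⇒ 0;  out={4}∪out(0)={4}
  fail(2) 'ba': from fail(1)=0 chase 'a': 0 ⇒ 4;  out=∅∪out(4)=∅
  fail(5) 'ab': from fail(4)=0 chase 'b': 0 ⇒ 1;  out={7}∪out(1)={7}
  fail(11) 'dc': from fail(10)=0 chase 'c': 0 ⇒ 20;  out=∅∪out(20)={4}
  fail(15) 'ad': from fail(4)=0 chase 'd': 0 ⇒ 10;  out=∅∪out(10)=∅
  fail(21) 'da': from fail(10)=0 chase 'a': 0 ⇒ 4;  out=∅∪out(4)=∅
  fail(24) 'bb': from fail(1)=0 chase 'b': 0 ⇒ 1;  out=∅∪out(1)=∅
  fail(3) 'bab': from fail(2)=4 chase 'b': 4 ⇒ 5;  out={0}∪out(5)={0,7}
  fail(6) 'abc': from fail(5)=1 chase 'c': 1→0 ⇒ 20;  out=∅∪out(20)={4}
  fail(12) 'dcd': from fail(11)=20 chase 'd': 20→0 ⇒ 10;  out=∅∪out(10)=∅
  fail(16) 'adb': from fail(15)=10 chase 'b': 10→0 ⇒ 1;  out=∅∪out(1)=∅
  fail(22) 'dad': from fail(21)=4 chase 'd': 4 ⇒ 15;  out=∅∪out(15)=∅
  fail(25) 'bbd': from fail(24)=1 chase 'd': 1→0 ⇒ 10;  out=∅∪out(10)=∅
  fail(7) 'abca': from fail(6)=20 chase 'a': 20→0 ⇒ 4;  out=∅∪out(4)=∅
  fail(13) 'dcdd': from fail(12)=10 chase 'd': 10→0 ⇒ 10;  out=∅∪out(10)=∅
  fail(17) 'adbc': from fail(16)=1 chase 'c': 1→0 ⇒ 20;  out=∅∪out(20)={4}
  fail(23) 'dada': from fail(22)=15 chase 'a': 15→10 ⇒ 21;  out={5}∪out(21)={5}
  fail(26) 'bbdc': from fail(25)=10 chase 'c': 10 ⇒ 11;  out=∅∪out(11)={4}
  fail(8) 'abcad': from fail(7)=4 chase 'd': 4 ⇒ 15;  out=∅∪out(15)=∅
  fail(14) 'dcddd': from fail(13)=10 chase 'd': 10→0 ⇒ 10;  out={2}∪out(10)={2}
  fail(18) 'adbcc': from fail(17)=20 chase 'c': 20→0 ⇒ 20;  out=∅∪out(20)={4}
  fail(27) 'bbdcb': from fail(26)=11 chase 'b': 11→20→0 ⇒ 1;  out={6}∪out(1)={6}
  fail(9) 'abcadb': from fail(8)=15 chase 'b': 15 ⇒ 16;  out={1}∪out(16)={1}
  fail(19) 'adbcca': from fail(18)=20 chase 'a': 20→0 ⇒ 4;  out={3}∪out(4)={3}

Scan:
i=0 'c': node 0→20  → match P4@[0:0]
i=1 'a': node 20→4 (fail-walked)
i=2 'a': node 4→4 (fail-walked)
i=3 'b': node 4→5  → match P7@[2:3]
i=4 'c': node 5→6  → match P4@[4:4]
i=5 'a': node 6→7
i=6 'd': node 7→8
i=7 'b': node 8→9  → match P1@[2:7]
i=8 'd': node 9→10 (fail-walked)
i=9 'b': node 10→1 (fail-walked)
i=10 'b': node 1→24
i=11 'd': node 24→25
i=12 'c': node 25→26  → match P4@[12:12]
i=13 'b': node 26→27  → match P6@[9:13]
i=14 'c': node 27→20 (fail-walked)  → match P4@[14:14]
i=15 'a': node 20→4 (fail-walked)
i=16 'b': node 4→5  → match P7@[15:16]
i=17 'c': node 5→6  → match P4@[17:17]
i=18 'd': node 6→10 (fail-walked)
i=19 'a': node 10→21
i=20 'd': node 21→22
i=21 'd': node 22→10 (fail-walked)
i=22 'd': node 10→10 (fail-walked)
i=23 'b': node 10→1 (fail-walked)
i=24 'a': node 1→2
i=25 'b': node 2→3  → match P0@[23:25],P7@[24:25]
i=26 'c': node 3→6 (fail-walked)  → match P4@[26:26]
i=27 'a': node 6→7
i=28 'a': node 7→4 (fail-walked)

Matches: [[0,4],[3,7],[4,4],[7,1],[12,4],[13,6],[14,4],[16,7],[17,4],[25,0],[25,7],[26,4]]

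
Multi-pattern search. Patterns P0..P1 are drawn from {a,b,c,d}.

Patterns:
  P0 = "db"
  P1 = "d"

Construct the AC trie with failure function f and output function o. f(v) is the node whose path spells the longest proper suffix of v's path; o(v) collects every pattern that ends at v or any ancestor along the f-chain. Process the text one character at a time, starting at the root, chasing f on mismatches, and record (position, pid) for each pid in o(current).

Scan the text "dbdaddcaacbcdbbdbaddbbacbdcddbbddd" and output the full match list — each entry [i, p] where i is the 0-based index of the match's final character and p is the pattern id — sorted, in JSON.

Build:
Trie nodes:
  0='ε' goto d→1
  1='d' goto b→2  [P1 ends]
  2='db' goto ·  [P0 ends]

Failure links (BFS by depth):
  n1('d'): parent n0 fail=0; on 'd' 0 → fail=0;  out {1}∪∅={1}
  n2('db'): parent n1 fail=0; on 'b' 0 → fail=0;  out {0}∪∅={0}

Text stream:
[0] read 'd'  n0⇒n1  → match P1@[0:0]
[1] read 'b'  n1⇒n2  → match P0@[0:1]
[2] read 'd'  n2⇒n1 (via fail)  → match P1@[2:2]
[3] read 'a'  n1⇒n0 (via fail)
[4] read 'd'  n0⇒n1  → match P1@[4:4]
[5] read 'd'  n1⇒n1 (via fail)  → match P1@[5:5]
[6] read 'c'  n1⇒n0 (via fail)
[7] read 'a'  n0⇒n0
[8] read 'a'  n0⇒n0
[9] read 'c'  n0⇒n0
[10] read 'b'  n0⇒n0
[11] read 'c'  n0⇒n0
[12] read 'd'  n0⇒n1  → match P1@[12:12]
[13] read 'b'  n1⇒n2  → match P0@[12:13]
[14] read 'b'  n2⇒n0 (via fail)
[15] read 'd'  n0⇒n1  → match P1@[15:15]
[16] read 'b'  n1⇒n2  → match P0@[15:16]
[17] read 'a'  n2⇒n0 (via fail)
[18] read 'd'  n0⇒n1  → match P1@[18:18]
[19] read 'd'  n1⇒n1 (via fail)  → match P1@[19:19]
[20] read 'b'  n1⇒n2  → match P0@[19:20]
[21] read 'b'  n2⇒n0 (via fail)
[22] read 'a'  n0⇒n0
[23] read 'c'  n0⇒n0
[24] read 'b'  n0⇒n0
[25] read 'd'  n0⇒n1  → match P1@[25:25]
[26] read 'c'  n1⇒n0 (via fail)
[27] read 'd'  n0⇒n1  → match P1@[27:27]
[28] read 'd'  n1⇒n1 (via fail)  → match P1@[28:28]
[29] read 'b'  n1⇒n2  → match P0@[28:29]
[30] read 'b'  n2⇒n0 (via fail)
[31] read 'd'  n0⇒n1  → match P1@[31:31]
[32] read 'd'  n1⇒n1 (via fail)  → match P1@[32:32]
[33] read 'd'  n1⇒n1 (via fail)  → match P1@[33:33]

All matches (sorted): [[0,1],[1,0],[2,1],[4,1],[5,1],[12,1],[13,0],[15,1],[16,0],[18,1],[19,1],[20,0],[25,1],[27,1],[28,1],[29,0],[31,1],[32,1],[33,1]]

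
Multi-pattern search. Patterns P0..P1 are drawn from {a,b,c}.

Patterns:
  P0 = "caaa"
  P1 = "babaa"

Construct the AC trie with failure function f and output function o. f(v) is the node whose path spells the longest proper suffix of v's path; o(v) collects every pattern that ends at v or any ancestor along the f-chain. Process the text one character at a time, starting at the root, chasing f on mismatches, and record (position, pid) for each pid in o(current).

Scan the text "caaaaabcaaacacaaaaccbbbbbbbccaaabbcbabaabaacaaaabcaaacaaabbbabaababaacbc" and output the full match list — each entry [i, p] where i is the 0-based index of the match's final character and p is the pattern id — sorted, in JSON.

Build automaton:
Trie (insert patterns):
  0='ε' goto b→5 c→1
  1='c' goto a→2
  2='ca' goto a→3
  3='caa' goto a→4
  4='caaa' goto ·  ←P0
  5='b' goto a→6
  6='ba' goto b→7
  7='bab' goto a→8
  8='baba' goto a→9
  9='babaa' goto ·  ←P1

BFS fail/out derivation:
  n1('c'): parent n0 fail=0; on 'c' 0 → fail=0;  out ∅∪∅=∅
  n5('b'): parent n0 fail=0; on 'b' 0 → fail=0;  out ∅∪∅=∅
  n2('ca'): parent n1 fail=0; on 'a' 0 → fail=0;  out ∅∪∅=∅
  n6('ba'): parent n5 fail=0; on 'a' 0 → fail=0;  out ∅∪∅=∅
  n3('caa'): parent n2 fail=0; on 'a' 0 → fail=0;  out ∅∪∅=∅
  n7('bab'): parent n6 fail=0; on 'b' 0 → fail=5;  out ∅∪∅=∅
  n4('caaa'): parent n3 fail=0; on 'a' 0 → fail=0;  out {0}∪∅={0}
  n8('baba'): parent n7 fail=5; on 'a' 5 → fail=6;  out ∅∪∅=∅
  n9('babaa'): parent n8 fail=6; on 'a' 6→0 → fail=0;  out {1}∪∅={1}

Scan:
[0] read 'c'  n0⇒n1
[1] read 'a'  n1⇒n2
[2] read 'a'  n2⇒n3
[3] read 'a'  n3⇒n4  emit P0@[0:3]
[4] read 'a'  n4⇒n0 (via fail)
[5] read 'a'  n0⇒n0
[6] read 'b'  n0⇒n5
[7] read 'c'  n5⇒n1 (via fail)
[8] read 'a'  n1⇒n2
[9] read 'a'  n2⇒n3
[10] read 'a'  n3⇒n4  emit P0@[7:10]
[11] read 'c'  n4⇒n1 (via fail)
[12] read 'a'  n1⇒n2
[13] read 'c'  n2⇒n1 (via fail)
[14] read 'a'  n1⇒n2
[15] read 'a'  n2⇒n3
[16] read 'a'  n3⇒n4  emit P0@[13:16]
[17] read 'a'  n4⇒n0 (via fail)
[18] read 'c'  n0⇒n1
[19] read 'c'  n1⇒n1 (via fail)
[20] read 'b'  n1⇒n5 (via fail)
[21] read 'b'  n5⇒n5 (via fail)
[22] read 'b'  n5⇒n5 (via fail)
[23] read 'b'  n5⇒n5 (via fail)
[24] read 'b'  n5⇒n5 (via fail)
[25] read 'b'  n5⇒n5 (via fail)
[26] read 'b'  n5⇒n5 (via fail)
[27] read 'c'  n5⇒n1 (via fail)
[28] read 'c'  n1⇒n1 (via fail)
[29] read 'a'  n1⇒n2
[30] read 'a'  n2⇒n3
[31] read 'a'  n3⇒n4  emit P0@[28:31]
[32] read 'b'  n4⇒n5 (via fail)
[33] read 'b'  n5⇒n5 (via fail)
[34] read 'c'  n5⇒n1 (via fail)
[35] read 'b'  n1⇒n5 (via fail)
[36] read 'a'  n5⇒n6
[37] read 'b'  n6⇒n7
[38] read 'a'  n7⇒n8
[39] read 'a'  n8⇒n9  emit P1@[35:39]
[40] read 'b'  n9⇒n5 (via fail)
[41] read 'a'  n5⇒n6
[42] read 'a'  n6⇒n0 (via fail)
[43] read 'c'  n0⇒n1
[44] read 'a'  n1⇒n2
[45] read 'a'  n2⇒n3
[46] read 'a'  n3⇒n4  emit P0@[43:46]
[47] read 'a'  n4⇒n0 (via fail)
[48] read 'b'  n0⇒n5
[49] read 'c'  n5⇒n1 (via fail)
[50] read 'a'  n1⇒n2
[51] read 'a'  n2⇒n3
[52] read 'a'  n3⇒n4  emit P0@[49:52]
[53] read 'c'  n4⇒n1 (via fail)
[54] read 'a'  n1⇒n2
[55] read 'a'  n2⇒n3
[56] read 'a'  n3⇒n4  emit P0@[53:56]
[57] read 'b'  n4⇒n5 (via fail)
[58] read 'b'  n5⇒n5 (via fail)
[59] read 'b'  n5⇒n5 (via fail)
[60] read 'a'  n5⇒n6
[61] read 'b'  n6⇒n7
[62] read 'a'  n7⇒n8
[63] read 'a'  n8⇒n9  emit P1@[59:63]
[64] read 'b'  n9⇒n5 (via fail)
[65] read 'a'  n5⇒n6
[66] read 'b'  n6⇒n7
[67] read 'a'  n7⇒n8
[68] read 'a'  n8⇒n9  emit P1@[64:68]
[69] read 'c'  n9⇒n1 (via fail)
[70] read 'b'  n1⇒n5 (via fail)
[71] read 'c'  n5⇒n1 (via fail)

Result: [[3,0],[10,0],[16,0],[31,0],[39,1],[46,0],[52,0],[56,0],[63,1],[68,1]]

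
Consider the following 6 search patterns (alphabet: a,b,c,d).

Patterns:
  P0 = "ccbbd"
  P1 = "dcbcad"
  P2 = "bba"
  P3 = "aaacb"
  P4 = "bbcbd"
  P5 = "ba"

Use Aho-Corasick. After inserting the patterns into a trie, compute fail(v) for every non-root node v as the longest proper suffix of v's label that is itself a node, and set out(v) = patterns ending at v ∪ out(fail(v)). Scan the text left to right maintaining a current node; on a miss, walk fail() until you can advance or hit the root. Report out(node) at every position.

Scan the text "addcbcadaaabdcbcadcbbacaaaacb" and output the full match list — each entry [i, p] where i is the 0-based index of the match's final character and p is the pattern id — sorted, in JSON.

Build automaton:
Trie nodes:
  n0 'ε': a→15 b→12 c→1 d→6
  n1 'c': c→2
  n2 'cc': b→3
  n3 'ccb': b→4
  n4 'ccbb': d→5
  n5 'ccbbd': ·  ←P0
  n6 'd': c→7
  n7 'dc': b→8
  n8 'dcb': c→9
  n9 'dcbc': a→10
  n10 'dcbca': d→11
  n11 'dcbcad': ·  ←P1
  n12 'b': a→23 b→13
  n13 'bb': a→14 c→20
  n14 'bba': ·  ←P2
  n15 'a': a→16
  n16 'aa': a→17
  n17 'aaa': c→18
  n18 'aaac': b→19
  n19 'aaacb': ·  ←P3
  n20 'bbc': b→21
  n21 'bbcb': d→22
  n22 'bbcbd': ·  ←P4
  n23 'ba': ·  ←P5

BFS fail/out derivation:
  fail(1) 'c': from fail(0)=0 chase 'c': 0 ⇒ 0;  out=∅∪out(0)=∅
  fail(6) 'd': from fail(0)=0 chase 'd': 0 ⇒ 0;  out=∅∪out(0)=∅
  fail(12) 'b': from fail(0)=0 chase 'b': 0 ⇒ 0;  out=∅∪out(0)=∅
  fail(15) 'a': from fail(0)=0 chase 'a': 0 ⇒ 0;  out=∅∪out(0)=∅
  fail(2) 'cc': from fail(1)=0 chase 'c': 0 ⇒ 1;  out=∅∪out(1)=∅
  fail(7) 'dc': from fail(6)=0 chase 'c': 0 ⇒ 1;  out=∅∪out(1)=∅
  fail(13) 'bb': from fail(12)=0 chase 'b': 0 ⇒ 12;  out=∅∪out(12)=∅
  fail(16) 'aa': from fail(15)=0 chase 'a': 0 ⇒ 15;  out=∅∪out(15)=∅
  fail(23) 'ba': from fail(12)=0 chase 'a': 0 ⇒ 15;  out={5}∪out(15)={5}
  fail(3) 'ccb': from fail(2)=1 chase 'b': 1→0 ⇒ 12;  out=∅∪out(12)=∅
  fail(8) 'dcb': from fail(7)=1 chase 'b': 1→0 ⇒ 12;  out=∅∪out(12)=∅
  fail(14) 'bba': from fail(13)=12 chase 'a': 12 ⇒ 23;  out={2}∪out(23)={2,5}
  fail(17) 'aaa': from fail(16)=15 chase 'a': 15 ⇒ 16;  out=∅∪out(16)=∅
  fail(20) 'bbc': from fail(13)=12 chase 'c': 12→0 ⇒ 1;  out=∅∪out(1)=∅
  fail(4) 'ccbb': from fail(3)=12 chase 'b': 12 ⇒ 13;  out=∅∪out(13)=∅
  fail(9) 'dcbc': from fail(8)=12 chase 'c': 12→0 ⇒ 1;  out=∅∪out(1)=∅
  fail(18) 'aaac': from fail(17)=16 chase 'c': 16→15→0 ⇒ 1;  out=∅∪out(1)=∅
  fail(21) 'bbcb': from fail(20)=1 chase 'b': 1→0 ⇒ 12;  out=∅∪out(12)=∅
  fail(5) 'ccbbd': from fail(4)=13 chase 'd': 13→12→0 ⇒ 6;  out={0}∪out(6)={0}
  fail(10) 'dcbca': from fail(9)=1 chase 'a': 1→0 ⇒ 15;  out=∅∪out(15)=∅
  fail(19) 'aaacb': from fail(18)=1 chase 'b': 1→0 ⇒ 12;  out={3}∪out(12)={3}
  fail(22) 'bbcbd': from fail(21)=12 chase 'd': 12→0 ⇒ 6;  out={4}∪out(6)={4}
  fail(11) 'dcbcad': from fail(10)=15 chase 'd': 15→0 ⇒ 6;  out={1}∪out(6)={1}

Run:
i=0 'a': node 0→15
i=1 'd': node 15→6 ·f
i=2 'd': node 6→6 ·f
i=3 'c': node 6→7
i=4 'b': node 7→8
i=5 'c': node 8→9
i=6 'a': node 9→10
i=7 'd': node 10→11  emit P1@[2:7]
i=8 'a': node 11→15 ·f
i=9 'a': node 15→16
i=10 'a': node 16→17
i=11 'b': node 17→12 ·f
i=12 'd': node 12→6 ·f
i=13 'c': node 6→7
i=14 'b': node 7→8
i=15 'c': node 8→9
i=16 'a': node 9→10
i=17 'd': node 10→11  emit P1@[12:17]
i=18 'c': node 11→7 ·f
i=19 'b': node 7→8
i=20 'b': node 8→13 ·f
i=21 'a': node 13→14  emit P2@[19:21],P5@[20:21]
i=22 'c': node 14→1 ·f
i=23 'a': node 1→15 ·f
i=24 'a': node 15→16
i=25 'a': node 16→17
i=26 'a': node 17→17 ·f
i=27 'c': node 17→18
i=28 'b': node 18→19  emit P3@[24:28]

Matches: [[7,1],[17,1],[21,2],[21,5],[28,3]]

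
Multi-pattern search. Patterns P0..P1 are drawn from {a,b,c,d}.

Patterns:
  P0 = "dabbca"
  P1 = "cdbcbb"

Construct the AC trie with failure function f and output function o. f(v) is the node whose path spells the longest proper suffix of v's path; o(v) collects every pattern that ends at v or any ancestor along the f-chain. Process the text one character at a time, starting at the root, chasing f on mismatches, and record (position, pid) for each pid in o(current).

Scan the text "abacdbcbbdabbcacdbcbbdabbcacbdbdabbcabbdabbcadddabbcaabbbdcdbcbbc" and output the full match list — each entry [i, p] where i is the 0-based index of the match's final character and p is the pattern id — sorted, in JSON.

Construct AC machine:
Trie nodes:
  0='ε' goto c→7 d→1
  1='d' goto a→2
  2='da' goto b→3
  3='dab' goto b→4
  4='dabb' goto c→5
  5='dabbc' goto a→6
  6='dabbca' goto ·  [P0 ends]
  7='c' goto d→8
  8='cd' goto b→9
  9='cdb' goto c→10
  10='cdbc' goto b→11
  11='cdbcb' goto b→12
  12='cdbcbb' goto ·  [P1 ends]

BFS fail/out derivation:
  n1('d'): parent n0 fail=0; on 'd' 0 → fail=0;  out ∅∪∅=∅
  n7('c'): parent n0 fail=0; on 'c' 0 → fail=0;  out ∅∪∅=∅
  n2('da'): parent n1 fail=0; on 'a' 0 → fail=0;  out ∅∪∅=∅
  n8('cd'): parent n7 fail=0; on 'd' 0 → fail=1;  out ∅∪∅=∅
  n3('dab'): parent n2 fail=0; on 'b' 0 → fail=0;  out ∅∪∅=∅
  n9('cdb'): parent n8 fail=1; on 'b' 1→0 → fail=0;  out ∅∪∅=∅
  n4('dabb'): parent n3 fail=0; on 'b' 0 → fail=0;  out ∅∪∅=∅
  n10('cdbc'): parent n9 fail=0; on 'c' 0 → fail=7;  out ∅∪∅=∅
  n5('dabbc'): parent n4 fail=0; on 'c' 0 → fail=7;  out ∅∪∅=∅
  n11('cdbcb'): parent n10 fail=7; on 'b' 7→0 → fail=0;  out ∅∪∅=∅
  n6('dabbca'): parent n5 fail=7; on 'a' 7→0 → fail=0;  out {0}∪∅={0}
  n12('cdbcbb'): parent n11 fail=0; on 'b' 0 → fail=0;  out {1}∪∅={1}

Run:
pos 0 'a': at 0
pos 1 'b': at 0
pos 2 'a': at 0
pos 3 'c': at 7
pos 4 'd': at 8
pos 5 'b': at 9
pos 6 'c': at 10
pos 7 'b': at 11
pos 8 'b': at 12  → match P1@[3:8]
pos 9 'd': at 1 (fail-walked)
pos 10 'a': at 2
pos 11 'b': at 3
pos 12 'b': at 4
pos 13 'c': at 5
pos 14 'a': at 6  → match P0@[9:14]
pos 15 'c': at 7 (fail-walked)
pos 16 'd': at 8
pos 17 'b': at 9
pos 18 'c': at 10
pos 19 'b': at 11
pos 20 'b': at 12  → match P1@[15:20]
pos 21 'd': at 1 (fail-walked)
pos 22 'a': at 2
pos 23 'b': at 3
pos 24 'b': at 4
pos 25 'c': at 5
pos 26 'a': at 6  → match P0@[21:26]
pos 27 'c': at 7 (fail-walked)
pos 28 'b': at 0 (fail-walked)
pos 29 'd': at 1
pos 30 'b': at 0 (fail-walked)
pos 31 'd': at 1
pos 32 'a': at 2
pos 33 'b': at 3
pos 34 'b': at 4
pos 35 'c': at 5
pos 36 'a': at 6  → match P0@[31:36]
pos 37 'b': at 0 (fail-walked)
pos 38 'b': at 0
pos 39 'd': at 1
pos 40 'a': at 2
pos 41 'b': at 3
pos 42 'b': at 4
pos 43 'c': at 5
pos 44 'a': at 6  → match P0@[39:44]
pos 45 'd': at 1 (fail-walked)
pos 46 'd': at 1 (fail-walked)
pos 47 'd': at 1 (fail-walked)
pos 48 'a': at 2
pos 49 'b': at 3
pos 50 'b': at 4
pos 51 'c': at 5
pos 52 'a': at 6  → match P0@[47:52]
pos 53 'a': at 0 (fail-walked)
pos 54 'b': at 0
pos 55 'b': at 0
pos 56 'b': at 0
pos 57 'd': at 1
pos 58 'c': at 7 (fail-walked)
pos 59 'd': at 8
pos 60 'b': at 9
pos 61 'c': at 10
pos 62 'b': at 11
pos 63 'b': at 12  → match P1@[58:63]
pos 64 'c': at 7 (fail-walked)

All matches (sorted): [[8,1],[14,0],[20,1],[26,0],[36,0],[44,0],[52,0],[63,1]]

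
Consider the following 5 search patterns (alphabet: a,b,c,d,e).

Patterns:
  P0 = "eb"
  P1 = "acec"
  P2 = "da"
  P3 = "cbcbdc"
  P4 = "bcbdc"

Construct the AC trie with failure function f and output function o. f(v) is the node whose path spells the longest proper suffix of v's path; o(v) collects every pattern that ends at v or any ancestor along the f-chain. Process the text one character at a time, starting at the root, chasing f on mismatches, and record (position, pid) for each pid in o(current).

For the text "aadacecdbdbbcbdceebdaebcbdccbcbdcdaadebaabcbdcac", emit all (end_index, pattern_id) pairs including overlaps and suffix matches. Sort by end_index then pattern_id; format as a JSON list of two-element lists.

Build:
Trie (insert patterns):
  n0 'ε': a→3 b→15 c→9 d→7 e→1
  n1 'e': b→2
  n2 'eb': ·  ←P0
  n3 'a': c→4
  n4 'ac': e→5
  n5 'ace': c→6
  n6 'acec': ·  ←P1
  n7 'd': a→8
  n8 'da': ·  ←P2
  n9 'c': b→10
  n10 'cb': c→11
  n11 'cbc': b→12
  n12 'cbcb': d→13
  n13 'cbcbd': c→14
  n14 'cbcbdc': ·  ←P3
  n15 'b': c→16
  n16 'bc': b→17
  n17 'bcb': d→18
  n18 'bcbd': c→19
  n19 'bcbdc': ·  ←P4

Failure links (BFS by depth):
  fail(1) 'e': from fail(0)=0 chase 'e': 0 ⇒ 0;  out=∅∪out(0)=∅
  fail(3) 'a': from fail(0)=0 chase 'a': 0 ⇒ 0;  out=∅∪out(0)=∅
  fail(7) 'd': from fail(0)=0 chase 'd': 0 ⇒ 0;  out=∅∪out(0)=∅
  fail(9) 'c': from fail(0)=0 chase 'c': 0 ⇒ 0;  out=∅∪out(0)=∅
  fail(15) 'b': from fail(0)=0 chase 'b': 0 ⇒ 0;  out=∅∪out(0)=∅
  fail(2) 'eb': from fail(1)=0 chase 'b': 0 ⇒ 15;  out={0}∪out(15)={0}
  fail(4) 'ac': from fail(3)=0 chase 'c': 0 ⇒ 9;  out=∅∪out(9)=∅
  fail(8) 'da': from fail(7)=0 chase 'a': 0 ⇒ 3;  out={2}∪out(3)={2}
  fail(10) 'cb': from fail(9)=0 chase 'b': 0 ⇒ 15;  out=∅∪out(15)=∅
  fail(16) 'bc': from fail(15)=0 chase 'c': 0 ⇒ 9;  out=∅∪out(9)=∅
  fail(5) 'ace': from fail(4)=9 chase 'e': 9→0 ⇒ 1;  out=∅∪out(1)=∅
  fail(11) 'cbc': from fail(10)=15 chase 'c': 15 ⇒ 16;  out=∅∪out(16)=∅
  fail(17) 'bcb': from fail(16)=9 chase 'b': 9 ⇒ 10;  out=∅∪out(10)=∅
  fail(6) 'acec': from fail(5)=1 chase 'c': 1→0 ⇒ 9;  out={1}∪out(9)={1}
  fail(12) 'cbcb': from fail(11)=16 chase 'b': 16 ⇒ 17;  out=∅∪out(17)=∅
  fail(18) 'bcbd': from fail(17)=10 chase 'd': 10→15→0 ⇒ 7;  out=∅∪out(7)=∅
  fail(13) 'cbcbd': from fail(12)=17 chase 'd': 17 ⇒ 18;  out=∅∪out(18)=∅
  fail(19) 'bcbdc': from fail(18)=7 chase 'c': 7→0 ⇒ 9;  out={4}∪out(9)={4}
  fail(14) 'cbcbdc': from fail(13)=18 chase 'c': 18 ⇒ 19;  out={3}∪out(19)={3,4}

Text stream:
i=0 'a': node 0→3
i=1 'a': node 3→3 ·f
i=2 'd': node 3→7 ·f
i=3 'a': node 7→8  ** P2@[2:3]
i=4 'c': node 8→4 ·f
i=5 'e': node 4→5
i=6 'c': node 5→6  ** P1@[3:6]
i=7 'd': node 6→7 ·f
i=8 'b': node 7→15 ·f
i=9 'd': node 15→7 ·f
i=10 'b': node 7→15 ·f
i=11 'b': node 15→15 ·f
i=12 'c': node 15→16
i=13 'b': node 16→17
i=14 'd': node 17→18
i=15 'c': node 18→19  ** P4@[11:15]
i=16 'e': node 19→1 ·f
i=17 'e': node 1→1 ·f
i=18 'b': node 1→2  ** P0@[17:18]
i=19 'd': node 2→7 ·f
i=20 'a': node 7→8  ** P2@[19:20]
i=21 'e': node 8→1 ·f
i=22 'b': node 1→2  ** P0@[21:22]
i=23 'c': node 2→16 ·f
i=24 'b': node 16→17
i=25 'd': node 17→18
i=26 'c': node 18→19  ** P4@[22:26]
i=27 'c': node 19→9 ·f
i=28 'b': node 9→10
i=29 'c': node 10→11
i=30 'b': node 11→12
i=31 'd': node 12→13
i=32 'c': node 13→14  ** P3@[27:32],P4@[28:32]
i=33 'd': node 14→7 ·f
i=34 'a': node 7→8  ** P2@[33:34]
i=35 'a': node 8→3 ·f
i=36 'd': node 3→7 ·f
i=37 'e': node 7→1 ·f
i=38 'b': node 1→2  ** P0@[37:38]
i=39 'a': node 2→3 ·f
i=40 'a': node 3→3 ·f
i=41 'b': node 3→15 ·f
i=42 'c': node 15→16
i=43 'b': node 16→17
i=44 'd': node 17→18
i=45 'c': node 18→19  ** P4@[41:45]
i=46 'a': node 19→3 ·f
i=47 'c': node 3→4

Matches: [[3,2],[6,1],[15,4],[18,0],[20,2],[22,0],[26,4],[32,3],[32,4],[34,2],[38,0],[45,4]]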